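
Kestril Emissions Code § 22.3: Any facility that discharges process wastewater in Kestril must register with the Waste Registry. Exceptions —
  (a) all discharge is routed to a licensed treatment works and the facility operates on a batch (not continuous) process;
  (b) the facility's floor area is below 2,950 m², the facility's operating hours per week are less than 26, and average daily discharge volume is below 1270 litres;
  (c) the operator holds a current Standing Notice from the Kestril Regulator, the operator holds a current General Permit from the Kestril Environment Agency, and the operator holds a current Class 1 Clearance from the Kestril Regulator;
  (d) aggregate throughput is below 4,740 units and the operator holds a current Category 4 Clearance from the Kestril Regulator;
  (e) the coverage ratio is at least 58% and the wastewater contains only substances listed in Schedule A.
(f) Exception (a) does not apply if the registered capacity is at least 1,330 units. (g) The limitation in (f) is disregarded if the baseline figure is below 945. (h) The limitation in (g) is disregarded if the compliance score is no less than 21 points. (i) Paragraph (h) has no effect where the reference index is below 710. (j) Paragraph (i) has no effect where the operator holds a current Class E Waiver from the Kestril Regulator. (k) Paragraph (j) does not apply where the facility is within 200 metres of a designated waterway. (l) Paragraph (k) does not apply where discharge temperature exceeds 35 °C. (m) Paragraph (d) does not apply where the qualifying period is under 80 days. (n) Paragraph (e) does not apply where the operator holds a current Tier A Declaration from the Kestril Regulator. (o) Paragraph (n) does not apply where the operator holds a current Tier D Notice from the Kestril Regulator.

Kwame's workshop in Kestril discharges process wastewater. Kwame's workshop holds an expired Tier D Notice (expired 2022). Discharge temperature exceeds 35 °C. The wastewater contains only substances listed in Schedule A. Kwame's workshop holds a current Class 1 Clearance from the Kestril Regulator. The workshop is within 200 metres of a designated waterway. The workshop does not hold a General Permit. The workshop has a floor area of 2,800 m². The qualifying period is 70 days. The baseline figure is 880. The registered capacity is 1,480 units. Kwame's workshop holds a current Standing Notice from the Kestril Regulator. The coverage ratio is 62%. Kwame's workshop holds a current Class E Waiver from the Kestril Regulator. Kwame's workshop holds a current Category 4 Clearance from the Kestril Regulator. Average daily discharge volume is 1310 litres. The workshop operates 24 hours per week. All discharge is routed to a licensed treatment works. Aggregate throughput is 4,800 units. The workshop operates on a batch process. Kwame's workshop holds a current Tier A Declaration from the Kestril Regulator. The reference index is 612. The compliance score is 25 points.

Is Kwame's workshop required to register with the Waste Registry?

Yes — Kwame's workshop must register with the Waste Registry.

Exception (a)'s conditions are all satisfied: discharge is routed to a licensed treatment works; the facility operates on a batch process. However, paragraphs (f)–(l) must be considered: (f) operates against (a): the registered capacity is 1,480 units, meeting the 1,330 units threshold. (g) operates (the baseline figure is 880, below the 945 limit), but is itself disapplied by (h): (h) operates against (g): the compliance score is 25 points, meeting the 21 points threshold. (i) is triggered (the reference index is 612, below the 710 limit), but is overridden by (j): (j) operates against (i): a current Class E Waiver is held. (k) operates (the workshop is within 200 m of a designated waterway), but is displaced by (l): (l) operates against (k): discharge temperature exceeds 35 °C. (a) is therefore removed.
Exception (b) does not apply: average daily discharge volume is 1310 litres, not below 1270 litres.
Exception (c) requires that the operator holds a current General Permit from the Kestril Environment Agency; but no General Permit is held, so (c) is unavailable.
Exception (d) requires that aggregate throughput is below 4,740 units; but aggregate throughput is 4,800 units, not below 4,740 units, so (d) is unavailable.
Exception (e): the coverage ratio is 62%, meeting the 58% threshold; the wastewater is Schedule-A-only — every condition holds. But: (n) operates against (e): a current Tier A Declaration is held. (o), which would lift (n), does not operate here — the Tier D Notice is not current. (e) is therefore removed.
No exception is made out. Kwame's workshop falls within the general rule.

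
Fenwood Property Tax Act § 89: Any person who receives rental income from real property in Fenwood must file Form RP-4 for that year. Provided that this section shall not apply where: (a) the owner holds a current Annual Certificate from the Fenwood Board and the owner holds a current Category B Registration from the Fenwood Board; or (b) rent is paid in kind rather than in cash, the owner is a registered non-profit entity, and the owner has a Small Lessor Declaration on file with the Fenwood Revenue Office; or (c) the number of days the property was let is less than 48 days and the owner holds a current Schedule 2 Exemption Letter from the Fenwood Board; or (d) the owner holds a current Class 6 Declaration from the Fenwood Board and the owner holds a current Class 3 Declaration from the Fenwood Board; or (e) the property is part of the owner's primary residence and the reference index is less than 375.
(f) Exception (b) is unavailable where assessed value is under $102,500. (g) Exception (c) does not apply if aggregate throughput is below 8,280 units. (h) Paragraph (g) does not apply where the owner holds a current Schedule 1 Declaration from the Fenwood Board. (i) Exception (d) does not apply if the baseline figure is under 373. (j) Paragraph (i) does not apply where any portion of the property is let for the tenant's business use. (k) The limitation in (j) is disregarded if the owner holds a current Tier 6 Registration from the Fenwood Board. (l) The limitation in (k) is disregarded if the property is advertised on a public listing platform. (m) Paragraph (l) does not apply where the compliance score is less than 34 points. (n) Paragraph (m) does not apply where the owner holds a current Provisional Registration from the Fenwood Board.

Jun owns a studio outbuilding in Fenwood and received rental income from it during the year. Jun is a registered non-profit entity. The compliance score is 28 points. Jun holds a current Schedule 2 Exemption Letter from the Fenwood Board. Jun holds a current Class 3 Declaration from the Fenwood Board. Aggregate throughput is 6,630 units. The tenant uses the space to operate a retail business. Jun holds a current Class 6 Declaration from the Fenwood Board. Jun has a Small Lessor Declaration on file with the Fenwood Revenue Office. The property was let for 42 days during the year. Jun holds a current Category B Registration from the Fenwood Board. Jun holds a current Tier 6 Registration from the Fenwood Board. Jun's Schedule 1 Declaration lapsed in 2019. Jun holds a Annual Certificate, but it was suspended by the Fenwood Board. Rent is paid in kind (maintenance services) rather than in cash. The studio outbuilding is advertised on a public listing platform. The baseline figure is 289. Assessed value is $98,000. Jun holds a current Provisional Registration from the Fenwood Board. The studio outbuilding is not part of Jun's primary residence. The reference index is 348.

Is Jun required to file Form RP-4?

Exception (a) does not apply: no current Annual Certificate is held.
Exception (b): rent is paid in kind; Jun is a registered non-profit; a Small Lessor Declaration is on file — every condition holds. Turning to paragraph (f): (f) applies — assessed value is $98,000, under the $102,500 limit. (b) is therefore removed.
Exception (c) is satisfied on its face — the number of days the property was let is 42 days, less than the 48 days limit; a current Schedule 2 Exemption Letter is held. But applying paragraphs (g)–(h): (g) operates against (c): aggregate throughput is 6,630 units, below the 8,280 units limit. (h), which would lift (g), is inapplicable — the Schedule 1 Declaration is not current. Exception (c) does not apply.
Exception (d) is satisfied on its face — a current Class 6 Declaration is held; a current Class 3 Declaration is held. Applying paragraphs (i)–(n): (i) applies (the baseline figure is 289, under the 373 limit), but is itself disapplied by (j): (j) operates against (i): the space is let for business use. (k) would limit (j) — a current Tier 6 Registration is held — but (l) sets (k) aside: (l) operates against (k): the property is publicly advertised. (m) is triggered (the compliance score is 28 points, less than the 34 points limit), but is itself disapplied by (n): (n) is engaged — a current Provisional Registration is held. (d) remains available.
Exception (e) fails — the studio outbuilding is not part of the primary residence.

No — exception (d) applies; Jun is not required to file Form RP-4.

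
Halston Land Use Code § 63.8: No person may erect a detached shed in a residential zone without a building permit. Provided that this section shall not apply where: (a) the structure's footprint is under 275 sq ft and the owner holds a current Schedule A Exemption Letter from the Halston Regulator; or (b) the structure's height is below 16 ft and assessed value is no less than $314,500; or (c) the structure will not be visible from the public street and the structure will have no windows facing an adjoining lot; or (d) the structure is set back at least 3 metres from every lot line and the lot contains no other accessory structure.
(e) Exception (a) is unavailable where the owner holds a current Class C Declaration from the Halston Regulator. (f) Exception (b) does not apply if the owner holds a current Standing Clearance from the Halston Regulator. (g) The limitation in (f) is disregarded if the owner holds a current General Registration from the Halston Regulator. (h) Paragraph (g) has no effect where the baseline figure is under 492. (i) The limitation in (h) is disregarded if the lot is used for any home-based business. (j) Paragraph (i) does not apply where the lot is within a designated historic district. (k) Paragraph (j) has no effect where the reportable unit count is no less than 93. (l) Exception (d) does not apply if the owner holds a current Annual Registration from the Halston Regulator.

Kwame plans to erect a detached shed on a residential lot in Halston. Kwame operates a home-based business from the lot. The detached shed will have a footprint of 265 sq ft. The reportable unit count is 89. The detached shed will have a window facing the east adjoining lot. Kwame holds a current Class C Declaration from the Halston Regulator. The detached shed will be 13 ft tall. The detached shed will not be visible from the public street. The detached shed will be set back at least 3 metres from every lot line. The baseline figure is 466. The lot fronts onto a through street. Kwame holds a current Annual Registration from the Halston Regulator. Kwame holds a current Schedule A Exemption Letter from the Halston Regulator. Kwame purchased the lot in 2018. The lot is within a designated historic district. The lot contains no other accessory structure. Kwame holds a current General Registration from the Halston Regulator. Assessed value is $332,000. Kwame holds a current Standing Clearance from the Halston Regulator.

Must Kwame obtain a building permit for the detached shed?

Exception (a) is satisfied on its face — the structure's footprint is 265 sq ft, under the 275 sq ft limit; a current Schedule A Exemption Letter is held. Turning to paragraph (e): (e) operates — a current Class C Declaration is held. So (a) is unavailable.
Exception (b) is satisfied on its face — the structure's height is 13 ft, below the 16 ft limit; assessed value is $332,000, meeting the $314,500 threshold. But applying paragraphs (f)–(k): (f) is triggered — a current Standing Clearance is held. (g) applies (a current General Registration is held), but is displaced by (h): (h) operates against (g): the baseline figure is 466, under the 492 limit. (i) operates (a home-based business operates on the lot), but is displaced by (j): (j) operates — the lot is in a historic district. (k), which would lift (j), does not operate here — the reportable unit count is 89, short of 93. (b) is therefore removed.
Exception (c) fails — a window faces an adjoining lot.
All of (d)'s requirements are met (the setback is at least 3 m on every side; the lot has no other accessory structure). But applying paragraph (l): (l) operates against (d): a current Annual Registration is held. So (d) is unavailable.
Every exception is unavailable, so the rule governs.

Yes — Kwame must obtain a building permit.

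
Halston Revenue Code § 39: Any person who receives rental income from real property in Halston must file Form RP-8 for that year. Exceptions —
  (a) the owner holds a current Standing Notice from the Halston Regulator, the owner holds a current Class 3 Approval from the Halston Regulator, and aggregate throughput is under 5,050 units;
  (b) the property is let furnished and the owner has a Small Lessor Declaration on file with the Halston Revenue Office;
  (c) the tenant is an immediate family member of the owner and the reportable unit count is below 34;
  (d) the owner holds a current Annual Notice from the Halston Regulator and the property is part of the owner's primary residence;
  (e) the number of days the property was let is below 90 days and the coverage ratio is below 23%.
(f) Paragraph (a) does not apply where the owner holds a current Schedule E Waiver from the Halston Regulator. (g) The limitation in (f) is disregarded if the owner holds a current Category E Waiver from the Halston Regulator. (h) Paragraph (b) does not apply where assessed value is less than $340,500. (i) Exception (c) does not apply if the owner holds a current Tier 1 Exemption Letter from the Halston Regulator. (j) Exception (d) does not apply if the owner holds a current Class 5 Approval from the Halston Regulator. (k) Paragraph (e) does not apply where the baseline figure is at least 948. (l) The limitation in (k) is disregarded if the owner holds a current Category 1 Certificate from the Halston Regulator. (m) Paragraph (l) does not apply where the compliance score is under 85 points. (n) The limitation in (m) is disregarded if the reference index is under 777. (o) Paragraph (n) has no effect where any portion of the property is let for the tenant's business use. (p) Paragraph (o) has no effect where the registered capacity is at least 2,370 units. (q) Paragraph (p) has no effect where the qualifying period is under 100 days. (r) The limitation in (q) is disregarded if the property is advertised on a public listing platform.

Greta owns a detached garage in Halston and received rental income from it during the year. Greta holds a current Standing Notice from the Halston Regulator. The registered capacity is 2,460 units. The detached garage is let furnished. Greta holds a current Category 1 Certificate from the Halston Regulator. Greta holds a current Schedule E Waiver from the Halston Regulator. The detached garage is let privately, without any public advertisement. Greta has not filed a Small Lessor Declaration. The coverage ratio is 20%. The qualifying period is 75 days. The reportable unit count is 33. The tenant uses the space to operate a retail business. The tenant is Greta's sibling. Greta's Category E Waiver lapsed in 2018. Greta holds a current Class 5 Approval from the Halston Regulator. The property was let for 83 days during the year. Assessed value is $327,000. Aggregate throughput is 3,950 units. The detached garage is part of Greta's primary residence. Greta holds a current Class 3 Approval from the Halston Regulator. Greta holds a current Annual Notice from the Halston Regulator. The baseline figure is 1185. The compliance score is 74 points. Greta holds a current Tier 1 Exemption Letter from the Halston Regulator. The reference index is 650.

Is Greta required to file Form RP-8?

Yes — Greta must file Form RP-8.

Exception (a)'s conditions are all satisfied: a current Standing Notice is held; a current Class 3 Approval is held; aggregate throughput is 3,950 units, under the 5,050 units limit. However, paragraphs (f)–(g) must be considered: (f) operates against (a): a current Schedule E Waiver is held. (g), which would lift (f), is not engaged — there is no Category E Waiver in force. (a) is therefore removed.
Exception (b) fails — no Small Lessor Declaration is on file.
Exception (c)'s conditions are all satisfied: the tenant is an immediate family member; the reportable unit count is 33, below the 34 limit. However, paragraph (i) must be considered: (i) operates — a current Tier 1 Exemption Letter is held. (c) is therefore removed.
All of (d)'s requirements are met (a current Annual Notice is held; the detached garage is part of the primary residence). But applying paragraph (j): (j) operates against (d): a current Class 5 Approval is held. (d) is therefore removed.
Exception (e): the number of days the property was let is 83 days, below the 90 days limit; the coverage ratio is 20%, below the 23% limit — every condition holds. However, paragraphs (k)–(r) must be considered: (k) operates against (e): the baseline figure is 1,185, meeting the 948 threshold. (l) is triggered (a current Category 1 Certificate is held), but is displaced by (m): (m) applies — the compliance score is 74 points, under the 85 points limit. (n) is engaged (the reference index is 650, under the 777 limit), but yields to (o): (o) operates against (n): the space is let for business use. (p) applies (the registered capacity is 2,460 units, meeting the 2,370 units threshold), but yields to (q): (q) operates against (p): the qualifying period is 75 days, under the 100 days limit. (r) is inapplicable (the property is let privately without advertisement), so (q) stands. Exception (e) does not apply.
None of the exceptions is available; § 39 applies in full.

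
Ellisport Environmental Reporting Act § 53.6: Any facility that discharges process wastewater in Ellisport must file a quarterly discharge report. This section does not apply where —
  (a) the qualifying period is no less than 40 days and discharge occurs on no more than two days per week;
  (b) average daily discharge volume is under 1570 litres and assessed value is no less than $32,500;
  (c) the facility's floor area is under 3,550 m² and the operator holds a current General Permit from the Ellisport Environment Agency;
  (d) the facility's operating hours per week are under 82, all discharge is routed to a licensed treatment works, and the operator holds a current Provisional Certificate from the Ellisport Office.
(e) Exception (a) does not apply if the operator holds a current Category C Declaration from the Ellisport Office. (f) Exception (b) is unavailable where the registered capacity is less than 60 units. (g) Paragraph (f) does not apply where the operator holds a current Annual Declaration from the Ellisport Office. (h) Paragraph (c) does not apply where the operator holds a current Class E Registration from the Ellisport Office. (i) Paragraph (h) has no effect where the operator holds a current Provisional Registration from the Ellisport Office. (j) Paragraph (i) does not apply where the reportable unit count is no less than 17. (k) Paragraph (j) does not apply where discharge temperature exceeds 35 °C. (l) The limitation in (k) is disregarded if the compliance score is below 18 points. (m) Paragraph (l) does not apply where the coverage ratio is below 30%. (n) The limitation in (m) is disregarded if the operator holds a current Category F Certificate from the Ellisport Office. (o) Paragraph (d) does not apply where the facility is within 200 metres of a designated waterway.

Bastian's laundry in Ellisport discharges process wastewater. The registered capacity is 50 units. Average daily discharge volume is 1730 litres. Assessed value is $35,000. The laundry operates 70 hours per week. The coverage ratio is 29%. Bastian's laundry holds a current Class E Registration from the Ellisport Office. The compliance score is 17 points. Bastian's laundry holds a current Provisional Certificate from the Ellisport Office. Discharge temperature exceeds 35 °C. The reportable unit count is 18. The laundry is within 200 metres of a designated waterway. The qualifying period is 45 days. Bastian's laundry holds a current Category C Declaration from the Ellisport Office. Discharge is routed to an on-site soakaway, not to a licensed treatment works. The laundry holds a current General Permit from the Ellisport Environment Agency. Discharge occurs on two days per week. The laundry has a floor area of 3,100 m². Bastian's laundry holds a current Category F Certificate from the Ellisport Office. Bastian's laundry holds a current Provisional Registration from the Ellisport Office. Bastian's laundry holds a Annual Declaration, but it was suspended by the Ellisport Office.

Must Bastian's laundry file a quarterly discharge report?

Exception (a)'s conditions are all satisfied: the qualifying period is 45 days, meeting the 40 days threshold; discharge occurs on no more than two days per week. But: (e) is triggered — a current Category C Declaration is held. (a) is therefore removed.
Exception (b) requires that average daily discharge volume is under 1570 litres; but average daily discharge volume is 1730 litres, not under 1570 litres, so (b) is unavailable.
Exception (c)'s conditions are all satisfied: the facility's floor area is 3,100 m², under the 3,550 m² limit; a current General Permit is held. But: (h) operates — a current Class E Registration is held. (i) would limit (h) — a current Provisional Registration is held — but (j) sets (i) aside: (j) applies — the reportable unit count is 18, meeting the 17 threshold. (k) operates (discharge temperature exceeds 35 °C), but is overridden by (l): (l) operates against (k): the compliance score is 17 points, below the 18 points limit. (m) would limit (l) — the coverage ratio is 29%, below the 30% limit — but (n) sets (m) aside: (n) operates against (m): a current Category F Certificate is held. So (c) is unavailable.
Exception (d) requires that all discharge is routed to a licensed treatment works; but discharge is not routed to a licensed treatment works, so (d) is unavailable.
No exception is made out. Bastian's laundry falls within the general rule.

Yes — Bastian's laundry must file a quarterly discharge report.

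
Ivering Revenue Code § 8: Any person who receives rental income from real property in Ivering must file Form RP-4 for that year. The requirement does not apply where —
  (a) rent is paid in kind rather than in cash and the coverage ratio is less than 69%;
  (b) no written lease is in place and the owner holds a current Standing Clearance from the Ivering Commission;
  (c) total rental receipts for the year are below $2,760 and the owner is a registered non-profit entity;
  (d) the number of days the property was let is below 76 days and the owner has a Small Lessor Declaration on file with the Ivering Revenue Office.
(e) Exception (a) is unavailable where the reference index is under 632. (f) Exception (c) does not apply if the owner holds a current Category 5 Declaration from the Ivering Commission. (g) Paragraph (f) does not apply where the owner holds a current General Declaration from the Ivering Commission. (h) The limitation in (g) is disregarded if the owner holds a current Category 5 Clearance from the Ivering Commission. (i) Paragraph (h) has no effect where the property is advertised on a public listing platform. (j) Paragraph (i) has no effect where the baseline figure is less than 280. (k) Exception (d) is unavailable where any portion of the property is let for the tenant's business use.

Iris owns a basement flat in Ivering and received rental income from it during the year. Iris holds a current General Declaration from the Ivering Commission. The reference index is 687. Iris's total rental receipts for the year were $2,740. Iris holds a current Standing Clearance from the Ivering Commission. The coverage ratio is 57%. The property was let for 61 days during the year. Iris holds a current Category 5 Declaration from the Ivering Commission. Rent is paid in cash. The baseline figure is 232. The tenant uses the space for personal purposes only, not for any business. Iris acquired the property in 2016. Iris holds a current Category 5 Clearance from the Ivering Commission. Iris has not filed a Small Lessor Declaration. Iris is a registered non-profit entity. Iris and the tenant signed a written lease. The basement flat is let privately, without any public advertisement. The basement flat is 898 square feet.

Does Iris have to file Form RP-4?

Yes — Iris must file Form RP-4.

Exception (a) fails — rent is paid in cash.
Exception (b) requires that no written lease is in place; but a written lease is in place, so (b) is unavailable.
Exception (c) is satisfied on its face — total rental receipts for the year are $2,740, below the $2,760 limit; Iris is a registered non-profit. However, paragraphs (f)–(j) must be considered: (f) applies — a current Category 5 Declaration is held. (g) would limit (f) — a current General Declaration is held — but (h) sets (g) aside: (h) operates against (g): a current Category 5 Clearance is held. (i) does not operate here (the property is let privately without advertisement), so (h) stands. (c) is therefore removed.
Exception (d) fails — no Small Lessor Declaration is on file.
No exception applies. The general rule governs.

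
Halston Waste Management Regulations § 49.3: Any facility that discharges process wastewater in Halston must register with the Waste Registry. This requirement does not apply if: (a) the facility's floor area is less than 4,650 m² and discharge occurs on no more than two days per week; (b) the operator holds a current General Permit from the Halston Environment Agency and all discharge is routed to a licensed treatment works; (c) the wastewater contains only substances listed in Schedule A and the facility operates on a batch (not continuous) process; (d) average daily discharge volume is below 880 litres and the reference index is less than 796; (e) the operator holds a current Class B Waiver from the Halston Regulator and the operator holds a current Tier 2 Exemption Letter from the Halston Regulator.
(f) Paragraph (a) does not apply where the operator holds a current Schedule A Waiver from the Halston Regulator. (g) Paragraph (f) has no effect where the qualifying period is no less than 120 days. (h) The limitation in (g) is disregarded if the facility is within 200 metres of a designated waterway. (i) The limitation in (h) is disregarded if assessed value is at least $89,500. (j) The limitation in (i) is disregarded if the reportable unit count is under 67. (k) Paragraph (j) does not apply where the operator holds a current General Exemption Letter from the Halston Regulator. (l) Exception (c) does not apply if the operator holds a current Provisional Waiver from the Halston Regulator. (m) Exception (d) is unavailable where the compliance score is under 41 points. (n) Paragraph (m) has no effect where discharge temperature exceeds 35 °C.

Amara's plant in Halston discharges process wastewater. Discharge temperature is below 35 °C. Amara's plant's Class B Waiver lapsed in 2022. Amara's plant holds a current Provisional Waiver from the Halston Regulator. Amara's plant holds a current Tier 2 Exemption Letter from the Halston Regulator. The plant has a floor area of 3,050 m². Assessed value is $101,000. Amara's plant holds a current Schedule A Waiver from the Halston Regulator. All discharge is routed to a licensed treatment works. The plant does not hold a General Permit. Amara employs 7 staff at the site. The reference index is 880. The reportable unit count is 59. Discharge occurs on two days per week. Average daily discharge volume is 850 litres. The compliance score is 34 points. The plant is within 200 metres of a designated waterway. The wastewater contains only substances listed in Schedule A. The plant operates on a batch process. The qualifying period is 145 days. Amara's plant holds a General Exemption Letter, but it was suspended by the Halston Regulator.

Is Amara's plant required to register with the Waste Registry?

Yes — Amara's plant must register with the Waste Registry.

All of (a)'s requirements are met (the facility's floor area is 3,050 m², less than the 4,650 m² limit; discharge occurs on no more than two days per week). But applying paragraphs (f)–(k): (f) applies — a current Schedule A Waiver is held. (g) would limit (f) — the qualifying period is 145 days, meeting the 120 days threshold — but (h) sets (g) aside: (h) operates against (g): the plant is within 200 m of a designated waterway. (i) would limit (h) — assessed value is $101,000, meeting the $89,500 threshold — but (j) sets (i) aside: (j) operates against (i): the reportable unit count is 59, under the 67 limit. (k), which would lift (j), is inapplicable — there is no General Exemption Letter in force. So (a) is unavailable.
Exception (b) does not apply: no General Permit is held.
All of (c)'s requirements are met (the wastewater is Schedule-A-only; the facility operates on a batch process). But: (l) operates against (c): a current Provisional Waiver is held. Exception (c) does not apply.
Exception (d) fails — the reference index is 880, not less than 796.
Exception (e) fails — no current Class B Waiver is held.
Every exception is unavailable, so the rule governs.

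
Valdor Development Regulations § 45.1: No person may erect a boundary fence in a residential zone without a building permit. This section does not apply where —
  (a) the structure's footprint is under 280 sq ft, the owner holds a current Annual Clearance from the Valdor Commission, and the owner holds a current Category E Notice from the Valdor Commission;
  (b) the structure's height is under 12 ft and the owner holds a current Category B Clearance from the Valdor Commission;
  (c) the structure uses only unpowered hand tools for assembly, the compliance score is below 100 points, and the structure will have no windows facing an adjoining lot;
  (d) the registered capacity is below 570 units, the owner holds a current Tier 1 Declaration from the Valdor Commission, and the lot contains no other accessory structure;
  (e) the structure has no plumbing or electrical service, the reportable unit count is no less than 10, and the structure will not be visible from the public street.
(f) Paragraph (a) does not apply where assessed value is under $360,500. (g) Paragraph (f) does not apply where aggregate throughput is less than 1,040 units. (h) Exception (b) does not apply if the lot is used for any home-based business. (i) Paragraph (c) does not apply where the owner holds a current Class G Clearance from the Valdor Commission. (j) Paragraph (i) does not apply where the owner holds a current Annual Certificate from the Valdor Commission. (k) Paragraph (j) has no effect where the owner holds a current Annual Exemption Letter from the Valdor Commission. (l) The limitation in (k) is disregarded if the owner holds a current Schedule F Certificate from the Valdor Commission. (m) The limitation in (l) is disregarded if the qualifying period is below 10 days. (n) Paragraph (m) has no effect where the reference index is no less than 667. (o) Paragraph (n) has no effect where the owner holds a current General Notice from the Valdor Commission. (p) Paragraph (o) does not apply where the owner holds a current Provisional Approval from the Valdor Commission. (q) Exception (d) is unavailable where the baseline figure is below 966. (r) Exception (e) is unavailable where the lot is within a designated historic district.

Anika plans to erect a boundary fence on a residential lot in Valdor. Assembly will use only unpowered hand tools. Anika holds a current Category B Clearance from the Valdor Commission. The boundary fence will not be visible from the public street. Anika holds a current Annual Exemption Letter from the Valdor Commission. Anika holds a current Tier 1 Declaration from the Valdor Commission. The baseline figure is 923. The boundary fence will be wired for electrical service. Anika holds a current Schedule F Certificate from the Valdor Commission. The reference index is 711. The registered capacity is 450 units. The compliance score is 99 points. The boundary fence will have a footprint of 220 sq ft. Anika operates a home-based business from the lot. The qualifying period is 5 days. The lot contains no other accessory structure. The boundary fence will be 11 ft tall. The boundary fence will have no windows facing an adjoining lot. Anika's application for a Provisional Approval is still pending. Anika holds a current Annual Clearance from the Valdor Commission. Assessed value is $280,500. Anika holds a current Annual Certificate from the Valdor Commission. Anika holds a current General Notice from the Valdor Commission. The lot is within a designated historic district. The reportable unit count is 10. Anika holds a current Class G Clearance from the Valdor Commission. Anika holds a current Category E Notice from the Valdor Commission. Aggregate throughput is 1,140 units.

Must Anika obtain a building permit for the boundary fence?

Yes — Anika must obtain a building permit.

All of (a)'s requirements are met (the structure's footprint is 220 sq ft, under the 280 sq ft limit; a current Annual Clearance is held; a current Category E Notice is held). But: (f) operates against (a): assessed value is $280,500, under the $360,500 limit. (g), which would lift (f), is inapplicable — aggregate throughput is 1,140 units, not less than 1,040 units. Exception (a) does not apply.
All of (b)'s requirements are met (the structure's height is 11 ft, under the 12 ft limit; a current Category B Clearance is held). However, paragraph (h) must be considered: (h) applies — a home-based business operates on the lot. So (b) is unavailable.
Exception (c)'s conditions are all satisfied: assembly uses only hand tools; the compliance score is 99 points, below the 100 points limit; no windows face an adjoining lot. However, paragraphs (i)–(p) must be considered: (i) applies — a current Class G Clearance is held. (j) is engaged (a current Annual Certificate is held), but yields to (k): (k) operates against (j): a current Annual Exemption Letter is held. (l) would limit (k) — a current Schedule F Certificate is held — but (m) sets (l) aside: (m) is triggered — the qualifying period is 5 days, below the 10 days limit. (n) would limit (m) — the reference index is 711, meeting the 667 threshold — but (o) sets (n) aside: (o) is triggered — a current General Notice is held. (p) is not engaged (no current Provisional Approval is held), so (o) stands. So (c) is unavailable.
All of (d)'s requirements are met (the registered capacity is 450 units, below the 570 units limit; a current Tier 1 Declaration is held; the lot has no other accessory structure). Turning to paragraph (q): (q) applies — the baseline figure is 923, below the 966 limit. (d) is therefore removed.
Exception (e) requires that the structure has no plumbing or electrical service; but electrical service is planned, so (e) is unavailable.
Every exception is unavailable, so the rule governs.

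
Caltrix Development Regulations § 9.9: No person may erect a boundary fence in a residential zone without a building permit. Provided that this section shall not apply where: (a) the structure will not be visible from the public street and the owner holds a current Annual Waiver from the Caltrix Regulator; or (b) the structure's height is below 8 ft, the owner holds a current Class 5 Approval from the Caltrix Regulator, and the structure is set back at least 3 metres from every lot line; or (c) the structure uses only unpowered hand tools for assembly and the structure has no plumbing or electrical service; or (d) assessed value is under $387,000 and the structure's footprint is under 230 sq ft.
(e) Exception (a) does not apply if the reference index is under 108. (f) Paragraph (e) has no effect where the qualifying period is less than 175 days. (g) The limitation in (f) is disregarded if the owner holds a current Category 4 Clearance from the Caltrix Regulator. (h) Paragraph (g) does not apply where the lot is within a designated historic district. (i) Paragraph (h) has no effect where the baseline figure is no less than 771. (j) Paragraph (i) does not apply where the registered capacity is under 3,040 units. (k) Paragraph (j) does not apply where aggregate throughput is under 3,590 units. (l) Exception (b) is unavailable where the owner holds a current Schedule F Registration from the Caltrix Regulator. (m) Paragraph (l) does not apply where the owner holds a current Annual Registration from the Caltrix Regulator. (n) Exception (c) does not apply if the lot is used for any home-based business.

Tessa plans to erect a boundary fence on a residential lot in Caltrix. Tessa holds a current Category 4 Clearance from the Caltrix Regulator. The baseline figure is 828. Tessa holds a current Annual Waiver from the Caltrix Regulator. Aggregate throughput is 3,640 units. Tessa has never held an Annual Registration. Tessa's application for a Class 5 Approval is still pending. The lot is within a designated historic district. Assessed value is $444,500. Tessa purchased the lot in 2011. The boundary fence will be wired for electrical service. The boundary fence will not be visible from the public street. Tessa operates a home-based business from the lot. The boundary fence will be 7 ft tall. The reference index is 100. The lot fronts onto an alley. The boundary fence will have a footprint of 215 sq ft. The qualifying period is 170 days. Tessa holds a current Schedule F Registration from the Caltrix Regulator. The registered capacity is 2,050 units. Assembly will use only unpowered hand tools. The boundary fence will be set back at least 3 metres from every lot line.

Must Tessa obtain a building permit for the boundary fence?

No — exception (a) applies; Tessa does not need a building permit.

Exception (a)'s conditions are all satisfied: the structure will not be visible from the street; a current Annual Waiver is held. As to paragraphs (e)–(k): (e) would limit (a) — the reference index is 100, under the 108 limit — but (f) sets (e) aside: (f) operates against (e): the qualifying period is 170 days, less than the 175 days limit. (g) would limit (f) — a current Category 4 Clearance is held — but (h) sets (g) aside: (h) operates against (g): the lot is in a historic district. (i) operates (the baseline figure is 828, meeting the 771 threshold), but is set aside by (j): (j) operates — the registered capacity is 2,050 units, under the 3,040 units limit. (k) is not engaged (aggregate throughput is 3,640 units, not under 3,590 units), so (j) stands. (a) remains available.
Exception (b) does not apply: there is no Class 5 Approval in force.
Exception (c) fails — electrical service is planned.
Exception (d) requires that assessed value is under $387,000; but assessed value is $444,500, not under $387,000, so (d) is unavailable.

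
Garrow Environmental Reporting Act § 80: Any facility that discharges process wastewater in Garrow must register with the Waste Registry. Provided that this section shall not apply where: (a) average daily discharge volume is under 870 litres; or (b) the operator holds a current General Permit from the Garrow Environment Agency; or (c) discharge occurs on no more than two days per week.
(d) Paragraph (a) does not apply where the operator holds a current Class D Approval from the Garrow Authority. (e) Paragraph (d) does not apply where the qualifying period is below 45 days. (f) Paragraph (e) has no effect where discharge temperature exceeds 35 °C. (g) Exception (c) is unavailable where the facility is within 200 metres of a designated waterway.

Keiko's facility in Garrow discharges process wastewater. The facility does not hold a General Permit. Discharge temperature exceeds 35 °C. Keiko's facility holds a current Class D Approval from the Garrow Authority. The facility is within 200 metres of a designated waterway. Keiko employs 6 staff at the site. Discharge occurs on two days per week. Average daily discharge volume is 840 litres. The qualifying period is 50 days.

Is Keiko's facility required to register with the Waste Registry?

Exception (a) is satisfied on its face — average daily discharge volume is 840 litres, under the 870 litres limit. But: (d) operates against (a): a current Class D Approval is held. (e) is not engaged (the qualifying period is 50 days, not below 45 days), so (d) stands. Exception (a) does not apply.
Exception (b) requires that the operator holds a current General Permit from the Garrow Environment Agency; but no General Permit is held, so (b) is unavailable.
Exception (c): discharge occurs on no more than two days per week — every condition holds. But applying paragraph (g): (g) operates against (c): the facility is within 200 m of a designated waterway. Exception (c) does not apply.
None of the exceptions is available; § 80 applies in full.

Yes — Keiko's facility must register with the Waste Registry.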